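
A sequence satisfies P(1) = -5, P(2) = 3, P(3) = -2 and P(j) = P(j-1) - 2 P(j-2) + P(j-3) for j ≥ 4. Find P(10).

P(4) = (-2) - 2*3 + (-5) = -13
P(5) = (-13) - 2*(-2) + 3 = -6
P(6) = (-6) - 2*(-13) + (-2) = 18
P(7) = 18 - 2*(-6) + (-13) = 17
P(8) = 17 - 2*18 + (-6) = -25
P(9) = (-25) - 2*17 + 18 = -41
P(10) = (-41) - 2*(-25) + 17 = 26

26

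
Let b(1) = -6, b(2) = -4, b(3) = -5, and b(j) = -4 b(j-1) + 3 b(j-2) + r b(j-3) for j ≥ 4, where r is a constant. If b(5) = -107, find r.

b(4) = 8 - 6r
b(5) = -47 + 20r
So -47 + 20r = -107, giving r = -3.

-3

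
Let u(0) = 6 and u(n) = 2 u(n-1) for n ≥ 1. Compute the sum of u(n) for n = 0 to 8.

u(1) = 2(6) = 12
u(2) = 2(12) = 24
u(3) = 2(24) = 48
u(4) = 2(48) = 96
u(5) = 2(96) = 192
u(6) = 2(192) = 384
u(7) = 2(384) = 768
u(8) = 2(768) = 1536
Sum = 6 + 12 + 24 + 48 + 96 + 192 + 384 + 768 + 1536 = 3066

3066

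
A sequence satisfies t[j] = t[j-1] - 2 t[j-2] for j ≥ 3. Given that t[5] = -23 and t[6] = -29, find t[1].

-4

Rearranging, t[j-2] = (t[j] - t[j-1]) / -2.
t[4] = (-29 - (-23)) / -2 = -6/-2 = 3
t[3] = (-23 - 3) / -2 = -26/-2 = 13
t[2] = (3 - 13) / -2 = -10/-2 = 5
t[1] = (13 - 5) / -2 = 8/-2 = -4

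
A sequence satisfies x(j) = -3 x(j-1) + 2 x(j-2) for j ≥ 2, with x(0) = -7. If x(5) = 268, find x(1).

-2

Let x(1) = w.
x(2) = -14 - 3w
x(3) = 42 + 11w
x(4) = -154 - 39w
x(5) = 546 + 139w
So 546 + 139w = 268, giving w = -2.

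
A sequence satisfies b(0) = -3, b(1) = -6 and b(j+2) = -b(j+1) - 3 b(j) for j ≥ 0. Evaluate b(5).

b(2) = -(-6) - 3*(-3) = 15
b(3) = -15 - 3*(-6) = 3
b(4) = -3 - 3*15 = -48
b(5) = -(-48) - 3*3 = 39

39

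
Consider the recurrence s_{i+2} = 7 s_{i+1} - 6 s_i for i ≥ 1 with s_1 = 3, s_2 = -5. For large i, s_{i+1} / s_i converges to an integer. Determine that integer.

6

The characteristic equation is r^2 - 7r + 6 = 0, which factors as (r - 6)(r - 1) = 0.
So the roots are 6 and 1. Since |6| > |1| and the coefficient of 6^i is non-zero, the ratio tends to 6.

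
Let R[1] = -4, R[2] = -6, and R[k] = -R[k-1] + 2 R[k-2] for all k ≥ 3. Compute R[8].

-90

R[3] = -(-6) + 2·(-4) = -2
R[4] = -(-2) + 2·(-6) = -10
R[5] = -(-10) + 2·(-2) = 6
R[6] = -6 + 2·(-10) = -26
R[7] = -(-26) + 2·6 = 38
R[8] = -38 + 2·(-26) = -90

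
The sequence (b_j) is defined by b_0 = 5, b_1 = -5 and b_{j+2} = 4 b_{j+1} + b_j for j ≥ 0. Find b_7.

-20905

b_2 = 4(-5) + 5 = -15
b_3 = 4(-15) + (-5) = -65
b_4 = 4(-65) + (-15) = -275
b_5 = 4(-275) + (-65) = -1165
b_6 = 4(-1165) + (-275) = -4935
b_7 = 4(-4935) + (-1165) = -20905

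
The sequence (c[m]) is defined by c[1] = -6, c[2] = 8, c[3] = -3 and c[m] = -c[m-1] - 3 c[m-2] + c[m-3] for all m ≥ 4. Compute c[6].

34

c[4] = -(-3) - 3*8 + (-6) = -27
c[5] = -(-27) - 3*(-3) + 8 = 44
c[6] = -44 - 3*(-27) + (-3) = 34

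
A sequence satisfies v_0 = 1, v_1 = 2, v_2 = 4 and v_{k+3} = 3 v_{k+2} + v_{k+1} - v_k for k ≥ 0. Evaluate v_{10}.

45264

v_3 = 3(4) + 2 - 1 = 13
v_4 = 3(13) + 4 - 2 = 41
v_5 = 3(41) + 13 - 4 = 132
v_6 = 3(132) + 41 - 13 = 424
v_7 = 3(424) + 132 - 41 = 1363
v_8 = 3(1363) + 424 - 132 = 4381
v_9 = 3(4381) + 1363 - 424 = 14082
v_{10} = 3(14082) + 4381 - 1363 = 45264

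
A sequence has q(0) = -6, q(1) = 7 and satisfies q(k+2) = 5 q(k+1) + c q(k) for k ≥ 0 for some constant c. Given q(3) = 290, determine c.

-5

q(2) = 35 - 6c
q(3) = 175 - 23c
So 175 - 23c = 290, giving c = -5.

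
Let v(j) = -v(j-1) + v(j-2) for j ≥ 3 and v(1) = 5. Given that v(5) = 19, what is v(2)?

-3

Let v(2) = x.
v(3) = 5 - x
v(4) = -5 + 2x
v(5) = 10 - 3x
So 10 - 3x = 19, giving x = -3.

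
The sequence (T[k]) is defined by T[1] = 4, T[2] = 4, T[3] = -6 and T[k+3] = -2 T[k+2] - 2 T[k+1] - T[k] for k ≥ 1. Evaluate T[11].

8

T[4] = -2·(-6) - 2·4 - 4 = 0
T[5] = -2·0 - 2·(-6) - 4 = 8
T[6] = -2·8 - 2·0 - (-6) = -10
T[7] = -2·(-10) - 2·8 - 0 = 4
T[8] = -2·4 - 2·(-10) - 8 = 4
T[9] = -2·4 - 2·4 - (-10) = -6
T[10] = -2·(-6) - 2·4 - 4 = 0
T[11] = -2·0 - 2·(-6) - 4 = 8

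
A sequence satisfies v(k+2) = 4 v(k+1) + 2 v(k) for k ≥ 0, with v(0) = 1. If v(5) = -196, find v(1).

Let v(1) = w.
v(2) = 2 + 4w
v(3) = 8 + 18w
v(4) = 36 + 80w
v(5) = 160 + 356w
So 160 + 356w = -196, giving w = -1.

-1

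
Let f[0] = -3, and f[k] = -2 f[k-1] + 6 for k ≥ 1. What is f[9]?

2562

f[1] = -2(-3) + 6 = 12
f[2] = -2(12) + 6 = -18
f[3] = -2(-18) + 6 = 42
f[4] = -2(42) + 6 = -78
f[5] = -2(-78) + 6 = 162
f[6] = -2(162) + 6 = -318
f[7] = -2(-318) + 6 = 642
f[8] = -2(642) + 6 = -1278
f[9] = -2(-1278) + 6 = 2562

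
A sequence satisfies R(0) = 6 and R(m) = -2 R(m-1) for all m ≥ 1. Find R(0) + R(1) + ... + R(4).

66

R(1) = -2·6 = -12
R(2) = -2·(-12) = 24
R(3) = -2·24 = -48
R(4) = -2·(-48) = 96
Sum = 6 + (-12) + 24 + (-48) + 96 = 66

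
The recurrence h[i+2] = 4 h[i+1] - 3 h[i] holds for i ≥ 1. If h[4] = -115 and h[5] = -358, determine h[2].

-7

Rearranging, h[i-2] = (h[i] - 4 h[i-1]) / -3.
h[3] = (-358 - 4(-115)) / -3 = 102/-3 = -34
h[2] = (-115 - 4(-34)) / -3 = 21/-3 = -7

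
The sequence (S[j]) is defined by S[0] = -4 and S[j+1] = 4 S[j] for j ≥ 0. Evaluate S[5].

-4096

S[1] = 4·(-4) = -16
S[2] = 4·(-16) = -64
S[3] = 4·(-64) = -256
S[4] = 4·(-256) = -1024
S[5] = 4·(-1024) = -4096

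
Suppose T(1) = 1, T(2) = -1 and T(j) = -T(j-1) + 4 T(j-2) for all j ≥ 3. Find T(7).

181

T(3) = -(-1) + 4*1 = 5
T(4) = -5 + 4*(-1) = -9
T(5) = -(-9) + 4*5 = 29
T(6) = -29 + 4*(-9) = -65
T(7) = -(-65) + 4*29 = 181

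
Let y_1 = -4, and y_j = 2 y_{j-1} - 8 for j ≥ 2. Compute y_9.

-3064

y_2 = 2(-4) - 8 = -16
y_3 = 2(-16) - 8 = -40
y_4 = 2(-40) - 8 = -88
y_5 = 2(-88) - 8 = -184
y_6 = 2(-184) - 8 = -376
y_7 = 2(-376) - 8 = -760
y_8 = 2(-760) - 8 = -1528
y_9 = 2(-1528) - 8 = -3064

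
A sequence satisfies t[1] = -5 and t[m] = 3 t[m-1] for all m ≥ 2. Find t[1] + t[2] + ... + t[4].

-200

t[2] = 3(-5) = -15
t[3] = 3(-15) = -45
t[4] = 3(-45) = -135
Sum = (-5) + (-15) + (-45) + (-135) = -200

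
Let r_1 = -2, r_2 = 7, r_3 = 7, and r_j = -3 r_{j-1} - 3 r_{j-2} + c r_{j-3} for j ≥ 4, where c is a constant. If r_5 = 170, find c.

5

r_4 = -42 - 2c
r_5 = 105 + 13c
So 105 + 13c = 170, giving c = 5.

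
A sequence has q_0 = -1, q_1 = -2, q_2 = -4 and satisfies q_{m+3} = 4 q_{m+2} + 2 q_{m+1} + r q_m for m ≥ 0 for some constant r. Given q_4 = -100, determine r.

q_3 = -20 - r
q_4 = -88 - 6r
So -88 - 6r = -100, giving r = 2.

2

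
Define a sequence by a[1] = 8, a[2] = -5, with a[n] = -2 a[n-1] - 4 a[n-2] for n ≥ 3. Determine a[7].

512

a[3] = -2(-5) - 4(8) = -22
a[4] = -2(-22) - 4(-5) = 64
a[5] = -2(64) - 4(-22) = -40
a[6] = -2(-40) - 4(64) = -176
a[7] = -2(-176) - 4(-40) = 512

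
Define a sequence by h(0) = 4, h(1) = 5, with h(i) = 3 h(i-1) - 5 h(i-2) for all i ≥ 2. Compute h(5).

h(2) = 3(5) - 5(4) = -5
h(3) = 3(-5) - 5(5) = -40
h(4) = 3(-40) - 5(-5) = -95
h(5) = 3(-95) - 5(-40) = -85

-85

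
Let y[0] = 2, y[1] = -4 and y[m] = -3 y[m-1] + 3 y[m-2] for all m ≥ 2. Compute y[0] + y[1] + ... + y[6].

y[2] = -3·(-4) + 3·2 = 18
y[3] = -3·18 + 3·(-4) = -66
y[4] = -3·(-66) + 3·18 = 252
y[5] = -3·252 + 3·(-66) = -954
y[6] = -3·(-954) + 3·252 = 3618
Sum = 2 + (-4) + 18 + (-66) + 252 + (-954) + 3618 = 2866

2866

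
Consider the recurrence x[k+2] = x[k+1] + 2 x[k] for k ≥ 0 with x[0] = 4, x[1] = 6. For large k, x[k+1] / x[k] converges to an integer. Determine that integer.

2

The characteristic equation is r^2 - r - 2 = 0, which factors as (r - 2)(r + 1) = 0.
So the roots are 2 and -1. Since |2| > |-1| and the coefficient of 2^k is non-zero, the ratio tends to 2.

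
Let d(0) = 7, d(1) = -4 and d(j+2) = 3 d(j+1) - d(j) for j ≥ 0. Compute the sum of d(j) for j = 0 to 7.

-4053

d(2) = 3(-4) - 7 = -19
d(3) = 3(-19) - (-4) = -53
d(4) = 3(-53) - (-19) = -140
d(5) = 3(-140) - (-53) = -367
d(6) = 3(-367) - (-140) = -961
d(7) = 3(-961) - (-367) = -2516
Sum = 7 + (-4) + (-19) + (-53) + (-140) + (-367) + (-961) + (-2516) = -4053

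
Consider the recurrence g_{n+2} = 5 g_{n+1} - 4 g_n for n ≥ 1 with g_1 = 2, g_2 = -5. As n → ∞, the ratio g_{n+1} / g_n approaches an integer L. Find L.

The characteristic equation is r^2 - 5r + 4 = 0, which factors as (r - 4)(r - 1) = 0.
So the roots are 4 and 1. Since |4| > |1| and the coefficient of 4^n is non-zero, the ratio tends to 4.

4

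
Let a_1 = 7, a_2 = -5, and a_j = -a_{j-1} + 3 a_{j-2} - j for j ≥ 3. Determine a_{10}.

-6732

a_3 = -(-5) + 3·7 - 3 = 23
a_4 = -23 + 3·(-5) - 4 = -42
a_5 = -(-42) + 3·23 - 5 = 106
a_6 = -106 + 3·(-42) - 6 = -238
a_7 = -(-238) + 3·106 - 7 = 549
a_8 = -549 + 3·(-238) - 8 = -1271
a_9 = -(-1271) + 3·549 - 9 = 2909
a_{10} = -2909 + 3·(-1271) - 10 = -6732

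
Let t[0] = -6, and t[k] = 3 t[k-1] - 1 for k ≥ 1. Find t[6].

t[1] = 3*(-6) - 1 = -19
t[2] = 3*(-19) - 1 = -58
t[3] = 3*(-58) - 1 = -175
t[4] = 3*(-175) - 1 = -526
t[5] = 3*(-526) - 1 = -1579
t[6] = 3*(-1579) - 1 = -4738

-4738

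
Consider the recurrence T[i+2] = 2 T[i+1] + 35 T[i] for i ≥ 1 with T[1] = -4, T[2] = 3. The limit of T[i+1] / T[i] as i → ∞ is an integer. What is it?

7

The characteristic equation is r^2 - 2r - 35 = 0, which factors as (r - 7)(r + 5) = 0.
So the roots are 7 and -5. Since |7| > |-5| and the coefficient of 7^i is non-zero, the ratio tends to 7.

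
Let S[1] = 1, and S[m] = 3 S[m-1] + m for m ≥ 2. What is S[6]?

S[2] = 3*1 + 2 = 5
S[3] = 3*5 + 3 = 18
S[4] = 3*18 + 4 = 58
S[5] = 3*58 + 5 = 179
S[6] = 3*179 + 6 = 543

543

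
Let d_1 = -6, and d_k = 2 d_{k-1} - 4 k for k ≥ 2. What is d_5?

d_2 = 2(-6) - 8 = -20
d_3 = 2(-20) - 12 = -52
d_4 = 2(-52) - 16 = -120
d_5 = 2(-120) - 20 = -260

-260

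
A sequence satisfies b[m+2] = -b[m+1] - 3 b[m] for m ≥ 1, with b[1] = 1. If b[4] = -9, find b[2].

Let b[2] = z.
b[3] = -3 - z
b[4] = 3 - 2z
So 3 - 2z = -9, giving z = 6.

6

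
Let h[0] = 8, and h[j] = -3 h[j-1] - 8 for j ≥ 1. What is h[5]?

-2432

h[1] = -3(8) - 8 = -32
h[2] = -3(-32) - 8 = 88
h[3] = -3(88) - 8 = -272
h[4] = -3(-272) - 8 = 808
h[5] = -3(808) - 8 = -2432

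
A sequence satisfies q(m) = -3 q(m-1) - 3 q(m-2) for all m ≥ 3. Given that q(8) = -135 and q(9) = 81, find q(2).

5

Rearranging, q(m-2) = (q(m) + 3 q(m-1)) / -3.
q(7) = (81 + 3(-135)) / -3 = -324/-3 = 108
q(6) = (-135 + 3(108)) / -3 = 189/-3 = -63
q(5) = (108 + 3(-63)) / -3 = -81/-3 = 27
q(4) = (-63 + 3(27)) / -3 = 18/-3 = -6
q(3) = (27 + 3(-6)) / -3 = 9/-3 = -3
q(2) = (-6 + 3(-3)) / -3 = -15/-3 = 5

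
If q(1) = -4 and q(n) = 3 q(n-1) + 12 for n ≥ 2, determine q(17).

The fixed point is 12/(1 - 3) = -6, so q(n) + 6 = 3(q(n-1) + 6).
Hence q(n) = 2·3^{n-1} - 6.
q(17) = 2·3^{16} - 6 = 2·43046721 - 6 = 86093436.

86093436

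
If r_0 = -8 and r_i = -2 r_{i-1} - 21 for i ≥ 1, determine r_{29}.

536870905

The fixed point is -21/(1 + 2) = -7, so r_i + 7 = -2(r_{i-1} + 7).
Hence r_i = -1·(-2)^i - 7.
r_{29} = -1·(-2)^{29} - 7 = -1·-536870912 - 7 = 536870905.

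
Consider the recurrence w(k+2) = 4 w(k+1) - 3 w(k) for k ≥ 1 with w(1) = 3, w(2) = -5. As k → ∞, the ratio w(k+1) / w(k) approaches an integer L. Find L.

The characteristic equation is r^2 - 4r + 3 = 0, which factors as (r - 3)(r - 1) = 0.
So the roots are 3 and 1. Since |3| > |1| and the coefficient of 3^k is non-zero, the ratio tends to 3.

3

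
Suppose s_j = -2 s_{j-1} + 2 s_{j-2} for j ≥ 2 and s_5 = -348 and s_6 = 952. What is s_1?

-5

Rearranging, s_{j-2} = (s_j + 2 s_{j-1}) / 2.
s_4 = (952 + 2(-348)) / 2 = 256/2 = 128
s_3 = (-348 + 2(128)) / 2 = -92/2 = -46
s_2 = (128 + 2(-46)) / 2 = 36/2 = 18
s_1 = (-46 + 2(18)) / 2 = -10/2 = -5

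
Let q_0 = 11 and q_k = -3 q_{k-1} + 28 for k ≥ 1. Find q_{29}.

The fixed point is 28/(1 + 3) = 7, so q_k - 7 = -3(q_{k-1} - 7).
Hence q_k = 4·(-3)^k + 7.
q_{29} = 4·(-3)^{29} + 7 = 4·-68630377364883 + 7 = -274521509459525.

-274521509459525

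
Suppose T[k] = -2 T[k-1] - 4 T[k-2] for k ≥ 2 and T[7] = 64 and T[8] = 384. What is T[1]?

1

Rearranging, T[k-2] = (T[k] + 2 T[k-1]) / -4.
T[6] = (384 + 2(64)) / -4 = 512/-4 = -128
T[5] = (64 + 2(-128)) / -4 = -192/-4 = 48
T[4] = (-128 + 2(48)) / -4 = -32/-4 = 8
T[3] = (48 + 2(8)) / -4 = 64/-4 = -16
T[2] = (8 + 2(-16)) / -4 = -24/-4 = 6
T[1] = (-16 + 2(6)) / -4 = -4/-4 = 1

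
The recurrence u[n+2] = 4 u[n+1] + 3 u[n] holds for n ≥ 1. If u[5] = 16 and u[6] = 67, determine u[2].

Rearranging, u[n-2] = (u[n] - 4 u[n-1]) / 3.
u[4] = (67 - 4·16) / 3 = 3/3 = 1
u[3] = (16 - 4·1) / 3 = 12/3 = 4
u[2] = (1 - 4·4) / 3 = -15/3 = -5

-5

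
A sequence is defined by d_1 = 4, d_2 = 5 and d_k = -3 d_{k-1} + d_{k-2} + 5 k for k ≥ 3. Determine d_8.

695

d_3 = -3·5 + 4 + 15 = 4
d_4 = -3·4 + 5 + 20 = 13
d_5 = -3·13 + 4 + 25 = -10
d_6 = -3·(-10) + 13 + 30 = 73
d_7 = -3·73 + (-10) + 35 = -194
d_8 = -3·(-194) + 73 + 40 = 695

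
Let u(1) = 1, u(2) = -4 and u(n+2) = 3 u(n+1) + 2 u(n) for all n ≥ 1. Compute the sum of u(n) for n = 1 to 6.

u(3) = 3*(-4) + 2*1 = -10
u(4) = 3*(-10) + 2*(-4) = -38
u(5) = 3*(-38) + 2*(-10) = -134
u(6) = 3*(-134) + 2*(-38) = -478
Sum = 1 + (-4) + (-10) + (-38) + (-134) + (-478) = -663

-663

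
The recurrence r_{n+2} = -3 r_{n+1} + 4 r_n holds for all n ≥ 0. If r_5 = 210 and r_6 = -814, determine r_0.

Rearranging, r_{n-2} = (r_n + 3 r_{n-1}) / 4.
r_4 = (-814 + 3·210) / 4 = -184/4 = -46
r_3 = (210 + 3·(-46)) / 4 = 72/4 = 18
r_2 = (-46 + 3·18) / 4 = 8/4 = 2
r_1 = (18 + 3·2) / 4 = 24/4 = 6
r_0 = (2 + 3·6) / 4 = 20/4 = 5

5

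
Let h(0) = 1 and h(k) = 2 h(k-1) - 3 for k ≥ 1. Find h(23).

-16777213

The fixed point is -3/(1 - 2) = 3, so h(k) - 3 = 2(h(k-1) - 3).
Hence h(k) = -2·2^k + 3.
h(23) = -2·2^{23} + 3 = -2·8388608 + 3 = -16777213.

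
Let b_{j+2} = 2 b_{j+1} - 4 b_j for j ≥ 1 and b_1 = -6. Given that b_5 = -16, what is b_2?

2

Let b_2 = v.
b_3 = 24 + 2v
b_4 = 48
b_5 = -8v
So -8v = -16, giving v = 2.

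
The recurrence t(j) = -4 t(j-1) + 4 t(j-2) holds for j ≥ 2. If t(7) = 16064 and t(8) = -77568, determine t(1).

Rearranging, t(j-2) = (t(j) + 4 t(j-1)) / 4.
t(6) = (-77568 + 4·16064) / 4 = -13312/4 = -3328
t(5) = (16064 + 4·(-3328)) / 4 = 2752/4 = 688
t(4) = (-3328 + 4·688) / 4 = -576/4 = -144
t(3) = (688 + 4·(-144)) / 4 = 112/4 = 28
t(2) = (-144 + 4·28) / 4 = -32/4 = -8
t(1) = (28 + 4·(-8)) / 4 = -4/4 = -1

-1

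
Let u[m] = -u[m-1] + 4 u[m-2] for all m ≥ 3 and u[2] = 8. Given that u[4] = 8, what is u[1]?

Let u[1] = w.
u[3] = -8 + 4w
u[4] = 40 - 4w
So 40 - 4w = 8, giving w = 8.

8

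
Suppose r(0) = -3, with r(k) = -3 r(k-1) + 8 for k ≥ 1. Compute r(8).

r(1) = -3·(-3) + 8 = 17
r(2) = -3·17 + 8 = -43
r(3) = -3·(-43) + 8 = 137
r(4) = -3·137 + 8 = -403
r(5) = -3·(-403) + 8 = 1217
r(6) = -3·1217 + 8 = -3643
r(7) = -3·(-3643) + 8 = 10937
r(8) = -3·10937 + 8 = -32803

-32803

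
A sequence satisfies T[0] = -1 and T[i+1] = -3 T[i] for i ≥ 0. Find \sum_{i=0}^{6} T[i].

-547

T[1] = -3(-1) = 3
T[2] = -3(3) = -9
T[3] = -3(-9) = 27
T[4] = -3(27) = -81
T[5] = -3(-81) = 243
T[6] = -3(243) = -729
Sum = (-1) + 3 + (-9) + 27 + (-81) + 243 + (-729) = -547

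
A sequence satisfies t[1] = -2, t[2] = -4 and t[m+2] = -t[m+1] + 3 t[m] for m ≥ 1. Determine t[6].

-34

t[3] = -(-4) + 3(-2) = -2
t[4] = -(-2) + 3(-4) = -10
t[5] = -(-10) + 3(-2) = 4
t[6] = -4 + 3(-10) = -34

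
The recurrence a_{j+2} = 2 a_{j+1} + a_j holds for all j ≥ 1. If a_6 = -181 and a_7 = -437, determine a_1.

-3

Rearranging, a_{j-2} = a_j - 2 a_{j-1}.
a_5 = -437 - 2(-181) = -75
a_4 = -181 - 2(-75) = -31
a_3 = -75 - 2(-31) = -13
a_2 = -31 - 2(-13) = -5
a_1 = -13 - 2(-5) = -3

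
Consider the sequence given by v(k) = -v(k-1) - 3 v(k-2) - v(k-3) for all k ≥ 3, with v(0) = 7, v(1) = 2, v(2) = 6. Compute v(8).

163

v(3) = -6 - 3(2) - 7 = -19
v(4) = -(-19) - 3(6) - 2 = -1
v(5) = -(-1) - 3(-19) - 6 = 52
v(6) = -52 - 3(-1) - (-19) = -30
v(7) = -(-30) - 3(52) - (-1) = -125
v(8) = -(-125) - 3(-30) - 52 = 163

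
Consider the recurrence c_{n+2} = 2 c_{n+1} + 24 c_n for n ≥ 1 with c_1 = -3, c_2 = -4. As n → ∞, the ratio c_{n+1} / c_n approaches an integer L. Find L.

6

The characteristic equation is r^2 - 2r - 24 = 0, which factors as (r - 6)(r + 4) = 0.
So the roots are 6 and -4. Since |6| > |-4| and the coefficient of 6^n is non-zero, the ratio tends to 6.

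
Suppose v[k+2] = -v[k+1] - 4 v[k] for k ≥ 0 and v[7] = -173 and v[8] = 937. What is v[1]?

7

Rearranging, v[k-2] = (v[k] + v[k-1]) / -4.
v[6] = (937 + (-173)) / -4 = 764/-4 = -191
v[5] = (-173 + (-191)) / -4 = -364/-4 = 91
v[4] = (-191 + 91) / -4 = -100/-4 = 25
v[3] = (91 + 25) / -4 = 116/-4 = -29
v[2] = (25 + (-29)) / -4 = -4/-4 = 1
v[1] = (-29 + 1) / -4 = -28/-4 = 7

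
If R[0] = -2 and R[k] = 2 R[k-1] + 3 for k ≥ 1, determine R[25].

The fixed point is 3/(1 - 2) = -3, so R[k] + 3 = 2(R[k-1] + 3).
Hence R[k] = 1·2^k - 3.
R[25] = 1·2^{25} - 3 = 1·33554432 - 3 = 33554429.

33554429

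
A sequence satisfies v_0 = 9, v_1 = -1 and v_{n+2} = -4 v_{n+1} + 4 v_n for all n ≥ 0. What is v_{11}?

-49710080

v_2 = -4(-1) + 4(9) = 40
v_3 = -4(40) + 4(-1) = -164
v_4 = -4(-164) + 4(40) = 816
v_5 = -4(816) + 4(-164) = -3920
v_6 = -4(-3920) + 4(816) = 18944
v_7 = -4(18944) + 4(-3920) = -91456
v_8 = -4(-91456) + 4(18944) = 441600
v_9 = -4(441600) + 4(-91456) = -2132224
v_{10} = -4(-2132224) + 4(441600) = 10295296
v_{11} = -4(10295296) + 4(-2132224) = -49710080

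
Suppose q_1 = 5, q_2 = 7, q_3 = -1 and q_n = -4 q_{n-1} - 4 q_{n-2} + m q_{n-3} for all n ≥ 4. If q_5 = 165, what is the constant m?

-5

q_4 = -24 + 5m
q_5 = 100 - 13m
So 100 - 13m = 165, giving m = -5.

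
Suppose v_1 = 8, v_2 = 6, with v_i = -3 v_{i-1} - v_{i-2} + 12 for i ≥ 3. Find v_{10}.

14832

v_3 = -3(6) - 8 + 12 = -14
v_4 = -3(-14) - 6 + 12 = 48
v_5 = -3(48) - (-14) + 12 = -118
v_6 = -3(-118) - 48 + 12 = 318
v_7 = -3(318) - (-118) + 12 = -824
v_8 = -3(-824) - 318 + 12 = 2166
v_9 = -3(2166) - (-824) + 12 = -5662
v_{10} = -3(-5662) - 2166 + 12 = 14832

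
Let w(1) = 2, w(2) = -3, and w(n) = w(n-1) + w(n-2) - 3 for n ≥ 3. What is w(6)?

-30

w(3) = (-3) + 2 - 3 = -4
w(4) = (-4) + (-3) - 3 = -10
w(5) = (-10) + (-4) - 3 = -17
w(6) = (-17) + (-10) - 3 = -30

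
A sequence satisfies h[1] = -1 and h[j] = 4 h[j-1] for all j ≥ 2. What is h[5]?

h[2] = 4·(-1) = -4
h[3] = 4·(-4) = -16
h[4] = 4·(-16) = -64
h[5] = 4·(-64) = -256

-256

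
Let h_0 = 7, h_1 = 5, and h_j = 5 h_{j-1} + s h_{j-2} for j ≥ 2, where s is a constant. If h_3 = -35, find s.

h_2 = 25 + 7s
h_3 = 125 + 40s
So 125 + 40s = -35, giving s = -4.

-4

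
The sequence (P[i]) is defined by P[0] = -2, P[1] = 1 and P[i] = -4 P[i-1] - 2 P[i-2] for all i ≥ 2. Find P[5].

P[2] = -4(1) - 2(-2) = 0
P[3] = -4(0) - 2(1) = -2
P[4] = -4(-2) - 2(0) = 8
P[5] = -4(8) - 2(-2) = -28

-28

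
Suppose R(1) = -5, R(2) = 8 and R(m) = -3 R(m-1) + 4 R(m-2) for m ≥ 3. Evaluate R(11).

R(3) = -3·8 + 4·(-5) = -44
R(4) = -3·(-44) + 4·8 = 164
R(5) = -3·164 + 4·(-44) = -668
R(6) = -3·(-668) + 4·164 = 2660
R(7) = -3·2660 + 4·(-668) = -10652
R(8) = -3·(-10652) + 4·2660 = 42596
R(9) = -3·42596 + 4·(-10652) = -170396
R(10) = -3·(-170396) + 4·42596 = 681572
R(11) = -3·681572 + 4·(-170396) = -2726300

-2726300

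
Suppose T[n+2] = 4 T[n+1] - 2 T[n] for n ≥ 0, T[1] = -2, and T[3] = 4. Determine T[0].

Let T[0] = z.
T[2] = -8 - 2z
T[3] = -28 - 8z
So -28 - 8z = 4, giving z = -4.

-4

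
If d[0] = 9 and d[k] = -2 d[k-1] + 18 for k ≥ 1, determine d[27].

The fixed point is 18/(1 + 2) = 6, so d[k] - 6 = -2(d[k-1] - 6).
Hence d[k] = 3·(-2)^k + 6.
d[27] = 3·(-2)^{27} + 6 = 3·-134217728 + 6 = -402653178.

-402653178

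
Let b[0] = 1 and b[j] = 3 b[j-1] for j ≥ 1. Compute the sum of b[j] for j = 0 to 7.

3280

b[1] = 3*1 = 3
b[2] = 3*3 = 9
b[3] = 3*9 = 27
b[4] = 3*27 = 81
b[5] = 3*81 = 243
b[6] = 3*243 = 729
b[7] = 3*729 = 2187
Sum = 1 + 3 + 9 + 27 + 81 + 243 + 729 + 2187 = 3280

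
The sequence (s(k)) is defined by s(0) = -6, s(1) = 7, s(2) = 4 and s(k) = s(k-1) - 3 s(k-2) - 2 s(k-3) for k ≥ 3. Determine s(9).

-773

s(3) = 4 - 3*7 - 2*(-6) = -5
s(4) = (-5) - 3*4 - 2*7 = -31
s(5) = (-31) - 3*(-5) - 2*4 = -24
s(6) = (-24) - 3*(-31) - 2*(-5) = 79
s(7) = 79 - 3*(-24) - 2*(-31) = 213
s(8) = 213 - 3*79 - 2*(-24) = 24
s(9) = 24 - 3*213 - 2*79 = -773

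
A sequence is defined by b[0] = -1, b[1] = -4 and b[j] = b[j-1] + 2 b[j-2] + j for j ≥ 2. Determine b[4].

b[2] = (-4) + 2(-1) + 2 = -4
b[3] = (-4) + 2(-4) + 3 = -9
b[4] = (-9) + 2(-4) + 4 = -13

-13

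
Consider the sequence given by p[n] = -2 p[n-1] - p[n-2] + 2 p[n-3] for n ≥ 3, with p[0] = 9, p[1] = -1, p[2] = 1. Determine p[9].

-541

p[3] = -2*1 - (-1) + 2*9 = 17
p[4] = -2*17 - 1 + 2*(-1) = -37
p[5] = -2*(-37) - 17 + 2*1 = 59
p[6] = -2*59 - (-37) + 2*17 = -47
p[7] = -2*(-47) - 59 + 2*(-37) = -39
p[8] = -2*(-39) - (-47) + 2*59 = 243
p[9] = -2*243 - (-39) + 2*(-47) = -541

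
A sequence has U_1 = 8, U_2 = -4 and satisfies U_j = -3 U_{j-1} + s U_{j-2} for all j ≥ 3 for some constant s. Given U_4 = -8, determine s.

U_3 = 12 + 8s
U_4 = -36 - 28s
So -36 - 28s = -8, giving s = -1.

-1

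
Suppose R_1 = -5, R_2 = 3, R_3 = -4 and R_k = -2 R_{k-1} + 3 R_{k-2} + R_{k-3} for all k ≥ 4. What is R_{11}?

R_4 = -2·(-4) + 3·3 + (-5) = 12
R_5 = -2·12 + 3·(-4) + 3 = -33
R_6 = -2·(-33) + 3·12 + (-4) = 98
R_7 = -2·98 + 3·(-33) + 12 = -283
R_8 = -2·(-283) + 3·98 + (-33) = 827
R_9 = -2·827 + 3·(-283) + 98 = -2405
R_{10} = -2·(-2405) + 3·827 + (-283) = 7008
R_{11} = -2·7008 + 3·(-2405) + 827 = -20404

-20404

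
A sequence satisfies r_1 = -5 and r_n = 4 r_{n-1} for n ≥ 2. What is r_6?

r_2 = 4(-5) = -20
r_3 = 4(-20) = -80
r_4 = 4(-80) = -320
r_5 = 4(-320) = -1280
r_6 = 4(-1280) = -5120

-5120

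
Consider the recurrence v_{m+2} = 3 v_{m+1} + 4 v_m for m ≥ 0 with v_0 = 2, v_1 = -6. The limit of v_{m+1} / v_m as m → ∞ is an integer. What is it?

4

The characteristic equation is r^2 - 3r - 4 = 0, which factors as (r - 4)(r + 1) = 0.
So the roots are 4 and -1. Since |4| > |-1| and the coefficient of 4^m is non-zero, the ratio tends to 4.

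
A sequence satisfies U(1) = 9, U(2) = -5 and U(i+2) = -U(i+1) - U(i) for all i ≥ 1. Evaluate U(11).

U(3) = -(-5) - 9 = -4
U(4) = -(-4) - (-5) = 9
U(5) = -9 - (-4) = -5
U(6) = -(-5) - 9 = -4
U(7) = -(-4) - (-5) = 9
U(8) = -9 - (-4) = -5
U(9) = -(-5) - 9 = -4
U(10) = -(-4) - (-5) = 9
U(11) = -9 - (-4) = -5

-5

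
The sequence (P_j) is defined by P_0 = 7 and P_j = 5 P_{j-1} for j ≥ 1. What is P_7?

P_1 = 5*7 = 35
P_2 = 5*35 = 175
P_3 = 5*175 = 875
P_4 = 5*875 = 4375
P_5 = 5*4375 = 21875
P_6 = 5*21875 = 109375
P_7 = 5*109375 = 546875

546875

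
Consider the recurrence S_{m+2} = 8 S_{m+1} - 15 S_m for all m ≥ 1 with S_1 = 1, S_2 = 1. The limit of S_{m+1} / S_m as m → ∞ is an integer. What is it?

5

The characteristic equation is r^2 - 8r + 15 = 0, which factors as (r - 5)(r - 3) = 0.
So the roots are 5 and 3. Since |5| > |3| and the coefficient of 5^m is non-zero, the ratio tends to 5.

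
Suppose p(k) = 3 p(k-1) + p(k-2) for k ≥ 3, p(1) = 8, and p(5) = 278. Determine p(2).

Let p(2) = z.
p(3) = 8 + 3z
p(4) = 24 + 10z
p(5) = 80 + 33z
So 80 + 33z = 278, giving z = 6.

6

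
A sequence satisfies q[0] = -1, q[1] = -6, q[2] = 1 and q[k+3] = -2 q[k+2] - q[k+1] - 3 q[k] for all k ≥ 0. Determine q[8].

58

q[3] = -2*1 - (-6) - 3*(-1) = 7
q[4] = -2*7 - 1 - 3*(-6) = 3
q[5] = -2*3 - 7 - 3*1 = -16
q[6] = -2*(-16) - 3 - 3*7 = 8
q[7] = -2*8 - (-16) - 3*3 = -9
q[8] = -2*(-9) - 8 - 3*(-16) = 58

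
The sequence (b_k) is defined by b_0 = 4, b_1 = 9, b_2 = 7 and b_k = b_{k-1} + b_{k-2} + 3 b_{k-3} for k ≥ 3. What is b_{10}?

b_3 = 7 + 9 + 3·4 = 28
b_4 = 28 + 7 + 3·9 = 62
b_5 = 62 + 28 + 3·7 = 111
b_6 = 111 + 62 + 3·28 = 257
b_7 = 257 + 111 + 3·62 = 554
b_8 = 554 + 257 + 3·111 = 1144
b_9 = 1144 + 554 + 3·257 = 2469
b_{10} = 2469 + 1144 + 3·554 = 5275

5275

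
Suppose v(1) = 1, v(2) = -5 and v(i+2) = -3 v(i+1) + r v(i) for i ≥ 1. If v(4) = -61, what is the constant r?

2

v(3) = 15 + r
v(4) = -45 - 8r
So -45 - 8r = -61, giving r = 2.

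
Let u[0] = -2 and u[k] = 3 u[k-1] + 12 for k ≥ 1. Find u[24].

1129718145918

The fixed point is 12/(1 - 3) = -6, so u[k] + 6 = 3(u[k-1] + 6).
Hence u[k] = 4·3^k - 6.
u[24] = 4·3^{24} - 6 = 4·282429536481 - 6 = 1129718145918.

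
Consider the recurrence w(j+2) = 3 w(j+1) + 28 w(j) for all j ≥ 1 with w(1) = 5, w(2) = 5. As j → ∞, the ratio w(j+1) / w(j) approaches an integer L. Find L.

The characteristic equation is r^2 - 3r - 28 = 0, which factors as (r - 7)(r + 4) = 0.
So the roots are 7 and -4. Since |7| > |-4| and the coefficient of 7^j is non-zero, the ratio tends to 7.

7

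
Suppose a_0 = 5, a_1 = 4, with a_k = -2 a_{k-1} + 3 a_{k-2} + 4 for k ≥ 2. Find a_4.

49

a_2 = -2·4 + 3·5 + 4 = 11
a_3 = -2·11 + 3·4 + 4 = -6
a_4 = -2·(-6) + 3·11 + 4 = 49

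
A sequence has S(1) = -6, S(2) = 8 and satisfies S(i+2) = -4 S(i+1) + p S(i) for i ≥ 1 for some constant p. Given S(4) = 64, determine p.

S(3) = -32 - 6p
S(4) = 128 + 32p
So 128 + 32p = 64, giving p = -2.

-2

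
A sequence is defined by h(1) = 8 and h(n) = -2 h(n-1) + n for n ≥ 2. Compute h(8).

-950

h(2) = -2*8 + 2 = -14
h(3) = -2*(-14) + 3 = 31
h(4) = -2*31 + 4 = -58
h(5) = -2*(-58) + 5 = 121
h(6) = -2*121 + 6 = -236
h(7) = -2*(-236) + 7 = 479
h(8) = -2*479 + 8 = -950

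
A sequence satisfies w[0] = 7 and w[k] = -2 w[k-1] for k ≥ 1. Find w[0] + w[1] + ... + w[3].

w[1] = -2*7 = -14
w[2] = -2*(-14) = 28
w[3] = -2*28 = -56
Sum = 7 + (-14) + 28 + (-56) = -35

-35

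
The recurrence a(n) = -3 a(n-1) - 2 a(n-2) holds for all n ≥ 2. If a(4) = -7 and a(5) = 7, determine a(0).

Rearranging, a(n-2) = (a(n) + 3 a(n-1)) / -2.
a(3) = (7 + 3*(-7)) / -2 = -14/-2 = 7
a(2) = (-7 + 3*7) / -2 = 14/-2 = -7
a(1) = (7 + 3*(-7)) / -2 = -14/-2 = 7
a(0) = (-7 + 3*7) / -2 = 14/-2 = -7

-7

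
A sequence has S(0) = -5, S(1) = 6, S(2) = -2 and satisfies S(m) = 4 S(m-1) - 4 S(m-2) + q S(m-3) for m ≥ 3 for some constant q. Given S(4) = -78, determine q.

S(3) = -32 - 5q
S(4) = -120 - 14q
So -120 - 14q = -78, giving q = -3.

-3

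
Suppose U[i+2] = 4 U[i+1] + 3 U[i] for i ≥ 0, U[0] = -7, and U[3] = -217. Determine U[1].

-7

Let U[1] = z.
U[2] = -21 + 4z
U[3] = -84 + 19z
So -84 + 19z = -217, giving z = -7.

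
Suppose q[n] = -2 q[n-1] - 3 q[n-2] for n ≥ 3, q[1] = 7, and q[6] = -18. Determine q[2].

-6

Let q[2] = x.
q[3] = -21 - 2x
q[4] = 42 + x
q[5] = -21 + 4x
q[6] = -84 - 11x
So -84 - 11x = -18, giving x = -6.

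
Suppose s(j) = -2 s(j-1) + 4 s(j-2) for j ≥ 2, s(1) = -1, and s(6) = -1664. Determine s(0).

-6

Let s(0) = x.
s(2) = 2 + 4x
s(3) = -8 - 8x
s(4) = 24 + 32x
s(5) = -80 - 96x
s(6) = 256 + 320x
So 256 + 320x = -1664, giving x = -6.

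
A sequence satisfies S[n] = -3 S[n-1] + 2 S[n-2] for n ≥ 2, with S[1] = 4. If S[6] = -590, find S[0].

Let S[0] = v.
S[2] = -12 + 2v
S[3] = 44 - 6v
S[4] = -156 + 22v
S[5] = 556 - 78v
S[6] = -1980 + 278v
So -1980 + 278v = -590, giving v = 5.

5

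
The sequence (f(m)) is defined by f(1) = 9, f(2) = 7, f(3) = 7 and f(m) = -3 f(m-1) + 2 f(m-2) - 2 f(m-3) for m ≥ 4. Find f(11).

f(4) = -3·7 + 2·7 - 2·9 = -25
f(5) = -3·(-25) + 2·7 - 2·7 = 75
f(6) = -3·75 + 2·(-25) - 2·7 = -289
f(7) = -3·(-289) + 2·75 - 2·(-25) = 1067
f(8) = -3·1067 + 2·(-289) - 2·75 = -3929
f(9) = -3·(-3929) + 2·1067 - 2·(-289) = 14499
f(10) = -3·14499 + 2·(-3929) - 2·1067 = -53489
f(11) = -3·(-53489) + 2·14499 - 2·(-3929) = 197323

197323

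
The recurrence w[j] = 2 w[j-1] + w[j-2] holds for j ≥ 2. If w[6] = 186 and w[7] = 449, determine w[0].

Rearranging, w[j-2] = w[j] - 2 w[j-1].
w[5] = 449 - 2(186) = 77
w[4] = 186 - 2(77) = 32
w[3] = 77 - 2(32) = 13
w[2] = 32 - 2(13) = 6
w[1] = 13 - 2(6) = 1
w[0] = 6 - 2(1) = 4

4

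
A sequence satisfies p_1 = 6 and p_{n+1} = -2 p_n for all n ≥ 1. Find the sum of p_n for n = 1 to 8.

p_2 = -2*6 = -12
p_3 = -2*(-12) = 24
p_4 = -2*24 = -48
p_5 = -2*(-48) = 96
p_6 = -2*96 = -192
p_7 = -2*(-192) = 384
p_8 = -2*384 = -768
Sum = 6 + (-12) + 24 + (-48) + 96 + (-192) + 384 + (-768) = -510

-510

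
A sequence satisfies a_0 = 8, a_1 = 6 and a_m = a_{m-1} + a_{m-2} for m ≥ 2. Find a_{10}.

a_2 = 6 + 8 = 14
a_3 = 14 + 6 = 20
a_4 = 20 + 14 = 34
a_5 = 34 + 20 = 54
a_6 = 54 + 34 = 88
a_7 = 88 + 54 = 142
a_8 = 142 + 88 = 230
a_9 = 230 + 142 = 372
a_{10} = 372 + 230 = 602

602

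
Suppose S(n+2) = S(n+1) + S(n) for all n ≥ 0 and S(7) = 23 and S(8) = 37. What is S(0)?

Rearranging, S(n-2) = S(n) - S(n-1).
S(6) = 37 - 23 = 14
S(5) = 23 - 14 = 9
S(4) = 14 - 9 = 5
S(3) = 9 - 5 = 4
S(2) = 5 - 4 = 1
S(1) = 4 - 1 = 3
S(0) = 1 - 3 = -2

-2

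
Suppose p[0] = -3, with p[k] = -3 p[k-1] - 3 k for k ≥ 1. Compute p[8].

p[1] = -3·(-3) - 3 = 6
p[2] = -3·6 - 6 = -24
p[3] = -3·(-24) - 9 = 63
p[4] = -3·63 - 12 = -201
p[5] = -3·(-201) - 15 = 588
p[6] = -3·588 - 18 = -1782
p[7] = -3·(-1782) - 21 = 5325
p[8] = -3·5325 - 24 = -15999

-15999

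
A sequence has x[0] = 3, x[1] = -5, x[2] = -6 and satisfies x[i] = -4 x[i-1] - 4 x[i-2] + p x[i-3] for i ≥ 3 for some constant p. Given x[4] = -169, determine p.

1

x[3] = 44 + 3p
x[4] = -152 - 17p
So -152 - 17p = -169, giving p = 1.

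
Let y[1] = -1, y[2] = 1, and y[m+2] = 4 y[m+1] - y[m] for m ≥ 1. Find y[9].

13775

y[3] = 4·1 - (-1) = 5
y[4] = 4·5 - 1 = 19
y[5] = 4·19 - 5 = 71
y[6] = 4·71 - 19 = 265
y[7] = 4·265 - 71 = 989
y[8] = 4·989 - 265 = 3691
y[9] = 4·3691 - 989 = 13775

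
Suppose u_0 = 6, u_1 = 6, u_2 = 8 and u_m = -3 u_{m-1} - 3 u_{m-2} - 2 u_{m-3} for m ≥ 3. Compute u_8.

1688

u_3 = -3*8 - 3*6 - 2*6 = -54
u_4 = -3*(-54) - 3*8 - 2*6 = 126
u_5 = -3*126 - 3*(-54) - 2*8 = -232
u_6 = -3*(-232) - 3*126 - 2*(-54) = 426
u_7 = -3*426 - 3*(-232) - 2*126 = -834
u_8 = -3*(-834) - 3*426 - 2*(-232) = 1688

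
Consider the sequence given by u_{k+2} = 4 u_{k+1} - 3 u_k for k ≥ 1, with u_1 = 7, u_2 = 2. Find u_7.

-1813

u_3 = 4(2) - 3(7) = -13
u_4 = 4(-13) - 3(2) = -58
u_5 = 4(-58) - 3(-13) = -193
u_6 = 4(-193) - 3(-58) = -598
u_7 = 4(-598) - 3(-193) = -1813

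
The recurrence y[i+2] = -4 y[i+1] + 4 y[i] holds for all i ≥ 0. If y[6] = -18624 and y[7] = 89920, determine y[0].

Rearranging, y[i-2] = (y[i] + 4 y[i-1]) / 4.
y[5] = (89920 + 4·(-18624)) / 4 = 15424/4 = 3856
y[4] = (-18624 + 4·3856) / 4 = -3200/4 = -800
y[3] = (3856 + 4·(-800)) / 4 = 656/4 = 164
y[2] = (-800 + 4·164) / 4 = -144/4 = -36
y[1] = (164 + 4·(-36)) / 4 = 20/4 = 5
y[0] = (-36 + 4·5) / 4 = -16/4 = -4

-4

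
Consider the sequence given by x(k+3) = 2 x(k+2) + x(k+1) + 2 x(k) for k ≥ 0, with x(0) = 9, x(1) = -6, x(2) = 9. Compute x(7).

1158

x(3) = 2·9 + (-6) + 2·9 = 30
x(4) = 2·30 + 9 + 2·(-6) = 57
x(5) = 2·57 + 30 + 2·9 = 162
x(6) = 2·162 + 57 + 2·30 = 441
x(7) = 2·441 + 162 + 2·57 = 1158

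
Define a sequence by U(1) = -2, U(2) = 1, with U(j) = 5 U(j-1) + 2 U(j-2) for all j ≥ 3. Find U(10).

U(3) = 5(1) + 2(-2) = 1
U(4) = 5(1) + 2(1) = 7
U(5) = 5(7) + 2(1) = 37
U(6) = 5(37) + 2(7) = 199
U(7) = 5(199) + 2(37) = 1069
U(8) = 5(1069) + 2(199) = 5743
U(9) = 5(5743) + 2(1069) = 30853
U(10) = 5(30853) + 2(5743) = 165751

165751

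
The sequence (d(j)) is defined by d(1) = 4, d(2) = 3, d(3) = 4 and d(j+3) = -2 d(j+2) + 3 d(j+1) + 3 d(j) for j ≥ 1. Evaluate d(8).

d(4) = -2*4 + 3*3 + 3*4 = 13
d(5) = -2*13 + 3*4 + 3*3 = -5
d(6) = -2*(-5) + 3*13 + 3*4 = 61
d(7) = -2*61 + 3*(-5) + 3*13 = -98
d(8) = -2*(-98) + 3*61 + 3*(-5) = 364

364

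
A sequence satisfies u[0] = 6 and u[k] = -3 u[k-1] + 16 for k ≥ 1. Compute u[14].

9565942

The fixed point is 16/(1 + 3) = 4, so u[k] - 4 = -3(u[k-1] - 4).
Hence u[k] = 2·(-3)^k + 4.
u[14] = 2·(-3)^{14} + 4 = 2·4782969 + 4 = 9565942.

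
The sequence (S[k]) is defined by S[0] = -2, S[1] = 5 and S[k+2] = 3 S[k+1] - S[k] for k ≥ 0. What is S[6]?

S[2] = 3·5 - (-2) = 17
S[3] = 3·17 - 5 = 46
S[4] = 3·46 - 17 = 121
S[5] = 3·121 - 46 = 317
S[6] = 3·317 - 121 = 830

830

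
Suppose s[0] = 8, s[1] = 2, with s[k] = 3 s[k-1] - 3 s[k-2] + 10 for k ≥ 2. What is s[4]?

-26

s[2] = 3(2) - 3(8) + 10 = -8
s[3] = 3(-8) - 3(2) + 10 = -20
s[4] = 3(-20) - 3(-8) + 10 = -26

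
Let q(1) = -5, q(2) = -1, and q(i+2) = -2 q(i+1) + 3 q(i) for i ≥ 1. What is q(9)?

-6565

q(3) = -2·(-1) + 3·(-5) = -13
q(4) = -2·(-13) + 3·(-1) = 23
q(5) = -2·23 + 3·(-13) = -85
q(6) = -2·(-85) + 3·23 = 239
q(7) = -2·239 + 3·(-85) = -733
q(8) = -2·(-733) + 3·239 = 2183
q(9) = -2·2183 + 3·(-733) = -6565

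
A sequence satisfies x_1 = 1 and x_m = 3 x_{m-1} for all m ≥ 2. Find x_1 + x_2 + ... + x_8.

3280

x_2 = 3*1 = 3
x_3 = 3*3 = 9
x_4 = 3*9 = 27
x_5 = 3*27 = 81
x_6 = 3*81 = 243
x_7 = 3*243 = 729
x_8 = 3*729 = 2187
Sum = 1 + 3 + 9 + 27 + 81 + 243 + 729 + 2187 = 3280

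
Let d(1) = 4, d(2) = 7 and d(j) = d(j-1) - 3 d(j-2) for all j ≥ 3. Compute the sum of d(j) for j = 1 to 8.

d(3) = 7 - 3(4) = -5
d(4) = (-5) - 3(7) = -26
d(5) = (-26) - 3(-5) = -11
d(6) = (-11) - 3(-26) = 67
d(7) = 67 - 3(-11) = 100
d(8) = 100 - 3(67) = -101
Sum = 4 + 7 + (-5) + (-26) + (-11) + 67 + 100 + (-101) = 35

35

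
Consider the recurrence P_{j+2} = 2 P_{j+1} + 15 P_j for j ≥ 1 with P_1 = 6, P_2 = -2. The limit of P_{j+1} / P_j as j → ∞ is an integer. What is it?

5

The characteristic equation is r^2 - 2r - 15 = 0, which factors as (r - 5)(r + 3) = 0.
So the roots are 5 and -3. Since |5| > |-3| and the coefficient of 5^j is non-zero, the ratio tends to 5.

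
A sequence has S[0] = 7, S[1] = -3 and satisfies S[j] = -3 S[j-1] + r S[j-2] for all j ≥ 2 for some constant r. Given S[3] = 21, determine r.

S[2] = 9 + 7r
S[3] = -27 - 24r
So -27 - 24r = 21, giving r = -2.

-2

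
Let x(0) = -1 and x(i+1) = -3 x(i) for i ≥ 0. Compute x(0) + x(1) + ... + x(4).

x(1) = -3*(-1) = 3
x(2) = -3*3 = -9
x(3) = -3*(-9) = 27
x(4) = -3*27 = -81
Sum = (-1) + 3 + (-9) + 27 + (-81) = -61

-61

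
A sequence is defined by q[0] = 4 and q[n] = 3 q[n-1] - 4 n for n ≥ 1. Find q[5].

q[1] = 3*4 - 4 = 8
q[2] = 3*8 - 8 = 16
q[3] = 3*16 - 12 = 36
q[4] = 3*36 - 16 = 92
q[5] = 3*92 - 20 = 256

256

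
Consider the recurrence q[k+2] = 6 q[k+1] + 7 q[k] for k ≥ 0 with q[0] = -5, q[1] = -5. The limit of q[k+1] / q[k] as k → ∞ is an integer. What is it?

The characteristic equation is r^2 - 6r - 7 = 0, which factors as (r - 7)(r + 1) = 0.
So the roots are 7 and -1. Since |7| > |-1| and the coefficient of 7^k is non-zero, the ratio tends to 7.

7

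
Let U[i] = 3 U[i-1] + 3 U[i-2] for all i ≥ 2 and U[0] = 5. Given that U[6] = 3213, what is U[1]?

Let U[1] = v.
U[2] = 15 + 3v
U[3] = 45 + 12v
U[4] = 180 + 45v
U[5] = 675 + 171v
U[6] = 2565 + 648v
So 2565 + 648v = 3213, giving v = 1.

1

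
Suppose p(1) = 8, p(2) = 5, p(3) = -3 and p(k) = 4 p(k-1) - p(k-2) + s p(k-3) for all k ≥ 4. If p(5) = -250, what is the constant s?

p(4) = -17 + 8s
p(5) = -65 + 37s
So -65 + 37s = -250, giving s = -5.

-5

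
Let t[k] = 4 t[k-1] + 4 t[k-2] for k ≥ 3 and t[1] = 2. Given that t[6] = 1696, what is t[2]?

Let t[2] = w.
t[3] = 8 + 4w
t[4] = 32 + 20w
t[5] = 160 + 96w
t[6] = 768 + 464w
So 768 + 464w = 1696, giving w = 2.

2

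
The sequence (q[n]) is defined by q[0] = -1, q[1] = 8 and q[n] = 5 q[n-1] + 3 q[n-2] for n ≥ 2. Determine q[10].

33476332

q[2] = 5·8 + 3·(-1) = 37
q[3] = 5·37 + 3·8 = 209
q[4] = 5·209 + 3·37 = 1156
q[5] = 5·1156 + 3·209 = 6407
q[6] = 5·6407 + 3·1156 = 35503
q[7] = 5·35503 + 3·6407 = 196736
q[8] = 5·196736 + 3·35503 = 1090189
q[9] = 5·1090189 + 3·196736 = 6041153
q[10] = 5·6041153 + 3·1090189 = 33476332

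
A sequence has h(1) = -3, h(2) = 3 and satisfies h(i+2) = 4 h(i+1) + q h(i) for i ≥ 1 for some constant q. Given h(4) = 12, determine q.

4

h(3) = 12 - 3q
h(4) = 48 - 9q
So 48 - 9q = 12, giving q = 4.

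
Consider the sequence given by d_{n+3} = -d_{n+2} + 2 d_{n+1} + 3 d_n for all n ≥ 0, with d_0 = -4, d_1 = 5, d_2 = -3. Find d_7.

-40

d_3 = -(-3) + 2(5) + 3(-4) = 1
d_4 = -1 + 2(-3) + 3(5) = 8
d_5 = -8 + 2(1) + 3(-3) = -15
d_6 = -(-15) + 2(8) + 3(1) = 34
d_7 = -34 + 2(-15) + 3(8) = -40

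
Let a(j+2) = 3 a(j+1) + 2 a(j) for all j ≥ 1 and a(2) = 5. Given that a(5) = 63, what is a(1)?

-6

Let a(1) = z.
a(3) = 15 + 2z
a(4) = 55 + 6z
a(5) = 195 + 22z
So 195 + 22z = 63, giving z = -6.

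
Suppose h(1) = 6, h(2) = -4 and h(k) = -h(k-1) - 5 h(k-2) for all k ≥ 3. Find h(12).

h(3) = -(-4) - 5·6 = -26
h(4) = -(-26) - 5·(-4) = 46
h(5) = -46 - 5·(-26) = 84
h(6) = -84 - 5·46 = -314
h(7) = -(-314) - 5·84 = -106
h(8) = -(-106) - 5·(-314) = 1676
h(9) = -1676 - 5·(-106) = -1146
h(10) = -(-1146) - 5·1676 = -7234
h(11) = -(-7234) - 5·(-1146) = 12964
h(12) = -12964 - 5·(-7234) = 23206

23206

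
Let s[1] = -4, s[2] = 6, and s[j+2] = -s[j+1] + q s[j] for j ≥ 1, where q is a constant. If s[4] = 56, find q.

5

s[3] = -6 - 4q
s[4] = 6 + 10q
So 6 + 10q = 56, giving q = 5.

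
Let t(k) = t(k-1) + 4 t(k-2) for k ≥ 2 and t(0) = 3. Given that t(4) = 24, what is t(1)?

Let t(1) = z.
t(2) = 12 + z
t(3) = 12 + 5z
t(4) = 60 + 9z
So 60 + 9z = 24, giving z = -4.

-4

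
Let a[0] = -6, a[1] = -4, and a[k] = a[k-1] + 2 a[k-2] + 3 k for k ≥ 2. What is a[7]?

a[2] = (-4) + 2*(-6) + 6 = -10
a[3] = (-10) + 2*(-4) + 9 = -9
a[4] = (-9) + 2*(-10) + 12 = -17
a[5] = (-17) + 2*(-9) + 15 = -20
a[6] = (-20) + 2*(-17) + 18 = -36
a[7] = (-36) + 2*(-20) + 21 = -55

-55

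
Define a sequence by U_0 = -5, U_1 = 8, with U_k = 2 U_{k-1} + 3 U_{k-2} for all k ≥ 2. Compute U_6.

541

U_2 = 2*8 + 3*(-5) = 1
U_3 = 2*1 + 3*8 = 26
U_4 = 2*26 + 3*1 = 55
U_5 = 2*55 + 3*26 = 188
U_6 = 2*188 + 3*55 = 541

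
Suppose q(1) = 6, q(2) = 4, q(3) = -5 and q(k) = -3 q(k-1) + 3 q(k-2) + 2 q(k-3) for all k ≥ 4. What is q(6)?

q(4) = -3·(-5) + 3·4 + 2·6 = 39
q(5) = -3·39 + 3·(-5) + 2·4 = -124
q(6) = -3·(-124) + 3·39 + 2·(-5) = 479

479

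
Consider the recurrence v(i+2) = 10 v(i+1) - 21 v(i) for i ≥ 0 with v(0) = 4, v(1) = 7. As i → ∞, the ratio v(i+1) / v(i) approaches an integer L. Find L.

7

The characteristic equation is r^2 - 10r + 21 = 0, which factors as (r - 7)(r - 3) = 0.
So the roots are 7 and 3. Since |7| > |3| and the coefficient of 7^i is non-zero, the ratio tends to 7.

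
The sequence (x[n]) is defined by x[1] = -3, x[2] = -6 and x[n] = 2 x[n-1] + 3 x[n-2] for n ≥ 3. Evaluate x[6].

x[3] = 2*(-6) + 3*(-3) = -21
x[4] = 2*(-21) + 3*(-6) = -60
x[5] = 2*(-60) + 3*(-21) = -183
x[6] = 2*(-183) + 3*(-60) = -546

-546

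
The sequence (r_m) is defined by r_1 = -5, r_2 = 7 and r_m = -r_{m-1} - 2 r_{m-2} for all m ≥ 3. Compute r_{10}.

r_3 = -7 - 2·(-5) = 3
r_4 = -3 - 2·7 = -17
r_5 = -(-17) - 2·3 = 11
r_6 = -11 - 2·(-17) = 23
r_7 = -23 - 2·11 = -45
r_8 = -(-45) - 2·23 = -1
r_9 = -(-1) - 2·(-45) = 91
r_{10} = -91 - 2·(-1) = -89

-89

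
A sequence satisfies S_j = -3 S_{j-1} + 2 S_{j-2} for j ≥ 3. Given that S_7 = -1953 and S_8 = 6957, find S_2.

Rearranging, S_{j-2} = (S_j + 3 S_{j-1}) / 2.
S_6 = (6957 + 3*(-1953)) / 2 = 1098/2 = 549
S_5 = (-1953 + 3*549) / 2 = -306/2 = -153
S_4 = (549 + 3*(-153)) / 2 = 90/2 = 45
S_3 = (-153 + 3*45) / 2 = -18/2 = -9
S_2 = (45 + 3*(-9)) / 2 = 18/2 = 9

9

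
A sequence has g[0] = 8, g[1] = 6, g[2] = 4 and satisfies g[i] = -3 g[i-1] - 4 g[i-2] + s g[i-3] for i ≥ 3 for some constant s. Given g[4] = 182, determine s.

g[3] = -36 + 8s
g[4] = 92 - 18s
So 92 - 18s = 182, giving s = -5.

-5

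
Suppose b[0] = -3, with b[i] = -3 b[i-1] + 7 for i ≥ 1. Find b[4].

-383

b[1] = -3*(-3) + 7 = 16
b[2] = -3*16 + 7 = -41
b[3] = -3*(-41) + 7 = 130
b[4] = -3*130 + 7 = -383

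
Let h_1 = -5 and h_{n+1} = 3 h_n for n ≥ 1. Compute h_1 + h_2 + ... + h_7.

-5465

h_2 = 3·(-5) = -15
h_3 = 3·(-15) = -45
h_4 = 3·(-45) = -135
h_5 = 3·(-135) = -405
h_6 = 3·(-405) = -1215
h_7 = 3·(-1215) = -3645
Sum = (-5) + (-15) + (-45) + (-135) + (-405) + (-1215) + (-3645) = -5465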